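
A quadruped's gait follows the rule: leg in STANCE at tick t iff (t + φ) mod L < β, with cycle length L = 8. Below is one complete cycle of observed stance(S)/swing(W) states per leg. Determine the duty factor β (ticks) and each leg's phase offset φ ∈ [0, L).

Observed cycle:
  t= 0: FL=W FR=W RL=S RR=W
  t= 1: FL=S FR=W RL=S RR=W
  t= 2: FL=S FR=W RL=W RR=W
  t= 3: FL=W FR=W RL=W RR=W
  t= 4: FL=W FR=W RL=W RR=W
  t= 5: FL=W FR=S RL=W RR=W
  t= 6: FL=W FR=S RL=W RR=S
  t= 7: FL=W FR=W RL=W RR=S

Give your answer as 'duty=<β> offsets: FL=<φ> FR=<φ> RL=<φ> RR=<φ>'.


duty=2 offsets: FL=7 FR=3 RL=0 RR=2

duty β = stance ticks per leg = 2
FL: stance ticks = 2; W→S at t=1 → φ=7
FR: stance ticks = 2; W→S at t=5 → φ=3
RL: stance ticks = 2; W→S at t=0 → φ=0
RR: stance ticks = 2; W→S at t=6 → φ=2


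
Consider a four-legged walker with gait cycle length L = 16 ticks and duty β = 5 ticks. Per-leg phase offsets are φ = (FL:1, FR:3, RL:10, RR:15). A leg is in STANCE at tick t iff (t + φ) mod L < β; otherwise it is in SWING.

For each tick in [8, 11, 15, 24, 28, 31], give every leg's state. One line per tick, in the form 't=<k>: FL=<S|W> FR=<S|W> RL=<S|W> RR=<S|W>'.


t=8: phase=(9,11,2,7) vs β=5 → FL=W FR=W RL=S RR=W
t=11: phase=(12,14,5,10) vs β=5 → FL=W FR=W RL=W RR=W
t=15: phase=(0,2,9,14) vs β=5 → FL=S FR=S RL=W RR=W
t=24: phase=(9,11,2,7) vs β=5 → FL=W FR=W RL=S RR=W
t=28: phase=(13,15,6,11) vs β=5 → FL=W FR=W RL=W RR=W
t=31: phase=(0,2,9,14) vs β=5 → FL=S FR=S RL=W RR=W

t=8: FL=W FR=W RL=S RR=W
t=11: FL=W FR=W RL=W RR=W
t=15: FL=S FR=S RL=W RR=W
t=24: FL=W FR=W RL=S RR=W
t=28: FL=W FR=W RL=W RR=W
t=31: FL=S FR=S RL=W RR=W


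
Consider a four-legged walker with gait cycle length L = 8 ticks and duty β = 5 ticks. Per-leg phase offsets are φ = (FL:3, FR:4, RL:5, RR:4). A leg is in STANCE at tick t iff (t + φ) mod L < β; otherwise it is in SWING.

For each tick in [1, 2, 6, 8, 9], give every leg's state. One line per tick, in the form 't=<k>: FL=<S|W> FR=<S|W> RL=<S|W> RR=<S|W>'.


t=1: FL=S FR=W RL=W RR=W
t=2: FL=W FR=W RL=W RR=W
t=6: FL=S FR=S RL=S RR=S
t=8: FL=S FR=S RL=W RR=S
t=9: FL=S FR=W RL=W RR=W

t=1: phase=(4,5,6,5) vs β=5 → FL=S FR=W RL=W RR=W
t=2: phase=(5,6,7,6) vs β=5 → FL=W FR=W RL=W RR=W
t=6: phase=(1,2,3,2) vs β=5 → FL=S FR=S RL=S RR=S
t=8: phase=(3,4,5,4) vs β=5 → FL=S FR=S RL=W RR=S
t=9: phase=(4,5,6,5) vs β=5 → FL=S FR=W RL=W RR=W


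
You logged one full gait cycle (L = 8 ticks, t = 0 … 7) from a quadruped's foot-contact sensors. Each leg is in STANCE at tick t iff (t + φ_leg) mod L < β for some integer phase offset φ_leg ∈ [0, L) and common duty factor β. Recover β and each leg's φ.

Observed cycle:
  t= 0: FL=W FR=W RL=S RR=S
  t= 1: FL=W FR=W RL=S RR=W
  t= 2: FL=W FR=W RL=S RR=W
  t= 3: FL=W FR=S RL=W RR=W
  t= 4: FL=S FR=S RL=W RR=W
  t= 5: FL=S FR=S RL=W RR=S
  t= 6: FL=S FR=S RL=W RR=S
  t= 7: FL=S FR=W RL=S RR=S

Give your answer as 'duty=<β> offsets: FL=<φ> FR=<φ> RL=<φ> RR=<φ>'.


duty β = stance ticks per leg = 4
FL: stance ticks = 4; W→S at t=4 → φ=4
FR: stance ticks = 4; W→S at t=3 → φ=5
RL: stance ticks = 4; W→S at t=7 → φ=1
RR: stance ticks = 4; W→S at t=5 → φ=3

duty=4 offsets: FL=4 FR=5 RL=1 RR=3


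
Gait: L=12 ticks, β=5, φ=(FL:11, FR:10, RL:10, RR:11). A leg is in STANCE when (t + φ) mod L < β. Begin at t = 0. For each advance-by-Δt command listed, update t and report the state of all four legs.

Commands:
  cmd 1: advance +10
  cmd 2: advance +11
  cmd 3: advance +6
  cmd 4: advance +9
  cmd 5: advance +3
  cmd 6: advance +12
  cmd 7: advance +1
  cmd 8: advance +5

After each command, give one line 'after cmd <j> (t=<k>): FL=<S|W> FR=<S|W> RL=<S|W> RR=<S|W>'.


after cmd 1 (t=10): FL=W FR=W RL=W RR=W
after cmd 2 (t=21): FL=W FR=W RL=W RR=W
after cmd 3 (t=27): FL=S FR=S RL=S RR=S
after cmd 4 (t=36): FL=W FR=W RL=W RR=W
after cmd 5 (t=39): FL=S FR=S RL=S RR=S
after cmd 6 (t=51): FL=S FR=S RL=S RR=S
after cmd 7 (t=52): FL=S FR=S RL=S RR=S
after cmd 8 (t=57): FL=W FR=W RL=W RR=W

start t=0: FL=W FR=W RL=W RR=W
cmd 1: advance +10 → t=10, phase=(9,8,8,9) → FL=W FR=W RL=W RR=W
cmd 2: advance +11 → t=21, phase=(8,7,7,8) → FL=W FR=W RL=W RR=W
cmd 3: advance +6 → t=27, phase=(2,1,1,2) → FL=S FR=S RL=S RR=S
cmd 4: advance +9 → t=36, phase=(11,10,10,11) → FL=W FR=W RL=W RR=W
cmd 5: advance +3 → t=39, phase=(2,1,1,2) → FL=S FR=S RL=S RR=S
cmd 6: advance +12 → t=51, phase=(2,1,1,2) → FL=S FR=S RL=S RR=S
cmd 7: advance +1 → t=52, phase=(3,2,2,3) → FL=S FR=S RL=S RR=S
cmd 8: advance +5 → t=57, phase=(8,7,7,8) → FL=W FR=W RL=W RR=W


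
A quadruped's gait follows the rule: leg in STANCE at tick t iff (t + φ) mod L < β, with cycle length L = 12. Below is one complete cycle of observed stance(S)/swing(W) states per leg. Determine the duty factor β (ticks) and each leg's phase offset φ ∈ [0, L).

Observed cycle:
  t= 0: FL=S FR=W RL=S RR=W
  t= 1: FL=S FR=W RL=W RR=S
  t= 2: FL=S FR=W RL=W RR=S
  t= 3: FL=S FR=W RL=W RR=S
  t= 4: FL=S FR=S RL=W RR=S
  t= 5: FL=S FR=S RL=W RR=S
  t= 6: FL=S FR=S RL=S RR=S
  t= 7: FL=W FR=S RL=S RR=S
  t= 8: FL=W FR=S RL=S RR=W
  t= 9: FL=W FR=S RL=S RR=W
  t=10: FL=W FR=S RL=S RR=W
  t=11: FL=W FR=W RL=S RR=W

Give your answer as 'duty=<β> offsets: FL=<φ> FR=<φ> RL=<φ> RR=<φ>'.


duty β = stance ticks per leg = 7
FL: stance ticks = 7; W→S at t=0 → φ=0
FR: stance ticks = 7; W→S at t=4 → φ=8
RL: stance ticks = 7; W→S at t=6 → φ=6
RR: stance ticks = 7; W→S at t=1 → φ=11

duty=7 offsets: FL=0 FR=8 RL=6 RR=11


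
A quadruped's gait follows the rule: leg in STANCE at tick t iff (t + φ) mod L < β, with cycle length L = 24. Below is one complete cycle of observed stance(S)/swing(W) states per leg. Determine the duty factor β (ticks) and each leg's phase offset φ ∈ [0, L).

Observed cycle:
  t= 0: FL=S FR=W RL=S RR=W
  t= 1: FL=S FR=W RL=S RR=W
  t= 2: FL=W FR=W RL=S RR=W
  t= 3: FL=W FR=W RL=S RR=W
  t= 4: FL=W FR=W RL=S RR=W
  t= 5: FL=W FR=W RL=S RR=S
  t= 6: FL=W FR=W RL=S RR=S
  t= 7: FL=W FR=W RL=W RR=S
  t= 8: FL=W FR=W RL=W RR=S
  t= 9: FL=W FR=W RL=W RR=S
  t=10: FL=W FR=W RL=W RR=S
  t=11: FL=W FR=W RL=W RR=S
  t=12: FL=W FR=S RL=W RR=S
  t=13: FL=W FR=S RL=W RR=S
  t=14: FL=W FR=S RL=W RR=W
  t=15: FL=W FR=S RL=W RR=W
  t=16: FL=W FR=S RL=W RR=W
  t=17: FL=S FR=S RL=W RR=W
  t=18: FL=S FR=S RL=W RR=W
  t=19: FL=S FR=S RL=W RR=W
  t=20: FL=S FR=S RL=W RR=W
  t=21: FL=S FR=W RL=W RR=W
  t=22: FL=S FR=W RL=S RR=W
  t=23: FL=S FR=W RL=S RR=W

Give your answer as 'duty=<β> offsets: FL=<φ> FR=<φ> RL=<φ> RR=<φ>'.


duty β = stance ticks per leg = 9
FL: stance ticks = 9; W→S at t=17 → φ=7
FR: stance ticks = 9; W→S at t=12 → φ=12
RL: stance ticks = 9; W→S at t=22 → φ=2
RR: stance ticks = 9; W→S at t=5 → φ=19

duty=9 offsets: FL=7 FR=12 RL=2 RR=19


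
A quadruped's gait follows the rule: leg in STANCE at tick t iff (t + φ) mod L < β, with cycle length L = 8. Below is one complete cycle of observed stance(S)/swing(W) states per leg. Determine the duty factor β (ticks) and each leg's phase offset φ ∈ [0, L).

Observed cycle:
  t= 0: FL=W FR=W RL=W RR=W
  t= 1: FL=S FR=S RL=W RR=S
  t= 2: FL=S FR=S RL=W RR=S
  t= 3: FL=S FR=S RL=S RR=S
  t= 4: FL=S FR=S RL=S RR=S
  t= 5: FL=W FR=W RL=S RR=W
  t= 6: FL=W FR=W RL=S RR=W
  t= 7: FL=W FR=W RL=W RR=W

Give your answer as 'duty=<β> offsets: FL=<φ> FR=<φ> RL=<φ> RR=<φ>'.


duty=4 offsets: FL=7 FR=7 RL=5 RR=7

duty β = stance ticks per leg = 4
FL: stance ticks = 4; W→S at t=1 → φ=7
FR: stance ticks = 4; W→S at t=1 → φ=7
RL: stance ticks = 4; W→S at t=3 → φ=5
RR: stance ticks = 4; W→S at t=1 → φ=7


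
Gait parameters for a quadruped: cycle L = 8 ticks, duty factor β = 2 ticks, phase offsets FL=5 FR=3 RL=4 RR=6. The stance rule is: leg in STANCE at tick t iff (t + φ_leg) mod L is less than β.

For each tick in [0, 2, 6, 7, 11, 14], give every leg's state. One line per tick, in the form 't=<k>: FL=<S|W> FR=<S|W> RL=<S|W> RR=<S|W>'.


t=0: FL=W FR=W RL=W RR=W
t=2: FL=W FR=W RL=W RR=S
t=6: FL=W FR=S RL=W RR=W
t=7: FL=W FR=W RL=W RR=W
t=11: FL=S FR=W RL=W RR=S
t=14: FL=W FR=S RL=W RR=W

t=0: phase=(5,3,4,6) vs β=2 → FL=W FR=W RL=W RR=W
t=2: phase=(7,5,6,0) vs β=2 → FL=W FR=W RL=W RR=S
t=6: phase=(3,1,2,4) vs β=2 → FL=W FR=S RL=W RR=W
t=7: phase=(4,2,3,5) vs β=2 → FL=W FR=W RL=W RR=W
t=11: phase=(0,6,7,1) vs β=2 → FL=S FR=W RL=W RR=S
t=14: phase=(3,1,2,4) vs β=2 → FL=W FR=S RL=W RR=W


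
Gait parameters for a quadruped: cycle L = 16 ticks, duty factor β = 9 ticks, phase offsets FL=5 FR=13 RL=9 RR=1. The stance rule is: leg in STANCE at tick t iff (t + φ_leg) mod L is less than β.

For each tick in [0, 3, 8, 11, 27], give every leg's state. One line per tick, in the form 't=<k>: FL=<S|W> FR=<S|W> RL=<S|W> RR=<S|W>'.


t=0: phase=(5,13,9,1) vs β=9 → FL=S FR=W RL=W RR=S
t=3: phase=(8,0,12,4) vs β=9 → FL=S FR=S RL=W RR=S
t=8: phase=(13,5,1,9) vs β=9 → FL=W FR=S RL=S RR=W
t=11: phase=(0,8,4,12) vs β=9 → FL=S FR=S RL=S RR=W
t=27: phase=(0,8,4,12) vs β=9 → FL=S FR=S RL=S RR=W

t=0: FL=S FR=W RL=W RR=S
t=3: FL=S FR=S RL=W RR=S
t=8: FL=W FR=S RL=S RR=W
t=11: FL=S FR=S RL=S RR=W
t=27: FL=S FR=S RL=S RR=W


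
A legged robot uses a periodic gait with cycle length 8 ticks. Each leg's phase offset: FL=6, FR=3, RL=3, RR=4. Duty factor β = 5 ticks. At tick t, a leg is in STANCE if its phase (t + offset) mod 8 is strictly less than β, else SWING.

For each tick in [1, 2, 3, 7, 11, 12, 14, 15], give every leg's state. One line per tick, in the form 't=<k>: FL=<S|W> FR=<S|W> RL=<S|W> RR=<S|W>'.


t=1: FL=W FR=S RL=S RR=W
t=2: FL=S FR=W RL=W RR=W
t=3: FL=S FR=W RL=W RR=W
t=7: FL=W FR=S RL=S RR=S
t=11: FL=S FR=W RL=W RR=W
t=12: FL=S FR=W RL=W RR=S
t=14: FL=S FR=S RL=S RR=S
t=15: FL=W FR=S RL=S RR=S

t=1: phase=(7,4,4,5) vs β=5 → FL=W FR=S RL=S RR=W
t=2: phase=(0,5,5,6) vs β=5 → FL=S FR=W RL=W RR=W
t=3: phase=(1,6,6,7) vs β=5 → FL=S FR=W RL=W RR=W
t=7: phase=(5,2,2,3) vs β=5 → FL=W FR=S RL=S RR=S
t=11: phase=(1,6,6,7) vs β=5 → FL=S FR=W RL=W RR=W
t=12: phase=(2,7,7,0) vs β=5 → FL=S FR=W RL=W RR=S
t=14: phase=(4,1,1,2) vs β=5 → FL=S FR=S RL=S RR=S
t=15: phase=(5,2,2,3) vs β=5 → FL=W FR=S RL=S RR=S


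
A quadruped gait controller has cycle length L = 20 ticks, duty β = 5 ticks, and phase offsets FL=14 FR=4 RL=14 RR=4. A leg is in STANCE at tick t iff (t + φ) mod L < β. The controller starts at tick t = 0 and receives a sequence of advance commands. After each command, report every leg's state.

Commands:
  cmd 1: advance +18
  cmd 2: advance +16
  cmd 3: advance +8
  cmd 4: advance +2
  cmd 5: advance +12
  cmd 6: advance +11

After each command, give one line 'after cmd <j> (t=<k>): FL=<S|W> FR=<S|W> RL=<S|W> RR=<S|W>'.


start t=0: FL=W FR=S RL=W RR=S
cmd 1: advance +18 → t=18, phase=(12,2,12,2) → FL=W FR=S RL=W RR=S
cmd 2: advance +16 → t=34, phase=(8,18,8,18) → FL=W FR=W RL=W RR=W
cmd 3: advance +8 → t=42, phase=(16,6,16,6) → FL=W FR=W RL=W RR=W
cmd 4: advance +2 → t=44, phase=(18,8,18,8) → FL=W FR=W RL=W RR=W
cmd 5: advance +12 → t=56, phase=(10,0,10,0) → FL=W FR=S RL=W RR=S
cmd 6: advance +11 → t=67, phase=(1,11,1,11) → FL=S FR=W RL=S RR=W

after cmd 1 (t=18): FL=W FR=S RL=W RR=S
after cmd 2 (t=34): FL=W FR=W RL=W RR=W
after cmd 3 (t=42): FL=W FR=W RL=W RR=W
after cmd 4 (t=44): FL=W FR=W RL=W RR=W
after cmd 5 (t=56): FL=W FR=S RL=W RR=S
after cmd 6 (t=67): FL=S FR=W RL=S RR=W


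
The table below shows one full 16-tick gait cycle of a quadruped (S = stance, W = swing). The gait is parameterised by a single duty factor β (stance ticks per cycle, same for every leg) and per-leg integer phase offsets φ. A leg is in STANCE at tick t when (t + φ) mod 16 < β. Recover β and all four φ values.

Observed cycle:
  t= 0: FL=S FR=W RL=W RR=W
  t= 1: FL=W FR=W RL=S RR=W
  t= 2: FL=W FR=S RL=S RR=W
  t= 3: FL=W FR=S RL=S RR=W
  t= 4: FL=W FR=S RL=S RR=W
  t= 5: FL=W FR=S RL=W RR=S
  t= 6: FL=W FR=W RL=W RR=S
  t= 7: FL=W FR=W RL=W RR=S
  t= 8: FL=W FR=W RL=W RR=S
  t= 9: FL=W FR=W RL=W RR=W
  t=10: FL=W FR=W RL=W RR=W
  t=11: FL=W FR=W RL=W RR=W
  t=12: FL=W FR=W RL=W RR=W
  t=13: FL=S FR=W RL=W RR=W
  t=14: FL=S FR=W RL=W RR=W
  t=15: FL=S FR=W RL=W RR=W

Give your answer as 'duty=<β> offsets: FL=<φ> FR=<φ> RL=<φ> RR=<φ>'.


duty=4 offsets: FL=3 FR=14 RL=15 RR=11

duty β = stance ticks per leg = 4
FL: stance ticks = 4; W→S at t=13 → φ=3
FR: stance ticks = 4; W→S at t=2 → φ=14
RL: stance ticks = 4; W→S at t=1 → φ=15
RR: stance ticks = 4; W→S at t=5 → φ=11


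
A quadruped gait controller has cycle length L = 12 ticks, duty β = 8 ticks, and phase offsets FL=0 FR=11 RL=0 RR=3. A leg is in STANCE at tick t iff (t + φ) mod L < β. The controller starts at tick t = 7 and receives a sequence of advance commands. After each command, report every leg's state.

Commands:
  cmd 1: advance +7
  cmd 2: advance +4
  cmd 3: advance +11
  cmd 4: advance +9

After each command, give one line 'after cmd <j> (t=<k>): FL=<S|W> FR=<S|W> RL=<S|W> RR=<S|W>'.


start t=7: FL=S FR=S RL=S RR=W
cmd 1: advance +7 → t=14, phase=(2,1,2,5) → FL=S FR=S RL=S RR=S
cmd 2: advance +4 → t=18, phase=(6,5,6,9) → FL=S FR=S RL=S RR=W
cmd 3: advance +11 → t=29, phase=(5,4,5,8) → FL=S FR=S RL=S RR=W
cmd 4: advance +9 → t=38, phase=(2,1,2,5) → FL=S FR=S RL=S RR=S

after cmd 1 (t=14): FL=S FR=S RL=S RR=S
after cmd 2 (t=18): FL=S FR=S RL=S RR=W
after cmd 3 (t=29): FL=S FR=S RL=S RR=W
after cmd 4 (t=38): FL=S FR=S RL=S RR=S


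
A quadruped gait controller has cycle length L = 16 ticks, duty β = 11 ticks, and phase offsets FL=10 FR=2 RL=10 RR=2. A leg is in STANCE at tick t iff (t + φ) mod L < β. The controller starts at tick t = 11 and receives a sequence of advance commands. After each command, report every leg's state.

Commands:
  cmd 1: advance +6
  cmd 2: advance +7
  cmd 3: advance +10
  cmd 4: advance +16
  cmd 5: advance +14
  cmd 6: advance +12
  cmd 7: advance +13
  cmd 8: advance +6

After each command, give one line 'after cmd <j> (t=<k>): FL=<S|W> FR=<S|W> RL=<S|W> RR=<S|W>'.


after cmd 1 (t=17): FL=W FR=S RL=W RR=S
after cmd 2 (t=24): FL=S FR=S RL=S RR=S
after cmd 3 (t=34): FL=W FR=S RL=W RR=S
after cmd 4 (t=50): FL=W FR=S RL=W RR=S
after cmd 5 (t=64): FL=S FR=S RL=S RR=S
after cmd 6 (t=76): FL=S FR=W RL=S RR=W
after cmd 7 (t=89): FL=S FR=W RL=S RR=W
after cmd 8 (t=95): FL=S FR=S RL=S RR=S

start t=11: FL=S FR=W RL=S RR=W
cmd 1: advance +6 → t=17, phase=(11,3,11,3) → FL=W FR=S RL=W RR=S
cmd 2: advance +7 → t=24, phase=(2,10,2,10) → FL=S FR=S RL=S RR=S
cmd 3: advance +10 → t=34, phase=(12,4,12,4) → FL=W FR=S RL=W RR=S
cmd 4: advance +16 → t=50, phase=(12,4,12,4) → FL=W FR=S RL=W RR=S
cmd 5: advance +14 → t=64, phase=(10,2,10,2) → FL=S FR=S RL=S RR=S
cmd 6: advance +12 → t=76, phase=(6,14,6,14) → FL=S FR=W RL=S RR=W
cmd 7: advance +13 → t=89, phase=(3,11,3,11) → FL=S FR=W RL=S RR=W
cmd 8: advance +6 → t=95, phase=(9,1,9,1) → FL=S FR=S RL=S RR=S


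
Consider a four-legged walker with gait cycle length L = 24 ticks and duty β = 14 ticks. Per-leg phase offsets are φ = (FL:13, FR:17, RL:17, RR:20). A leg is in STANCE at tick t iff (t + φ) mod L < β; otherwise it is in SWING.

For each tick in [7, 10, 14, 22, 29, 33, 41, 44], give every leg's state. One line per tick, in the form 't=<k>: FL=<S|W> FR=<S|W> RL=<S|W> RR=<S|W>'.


t=7: FL=W FR=S RL=S RR=S
t=10: FL=W FR=S RL=S RR=S
t=14: FL=S FR=S RL=S RR=S
t=22: FL=S FR=W RL=W RR=W
t=29: FL=W FR=W RL=W RR=S
t=33: FL=W FR=S RL=S RR=S
t=41: FL=S FR=S RL=S RR=S
t=44: FL=S FR=S RL=S RR=W

t=7: phase=(20,0,0,3) vs β=14 → FL=W FR=S RL=S RR=S
t=10: phase=(23,3,3,6) vs β=14 → FL=W FR=S RL=S RR=S
t=14: phase=(3,7,7,10) vs β=14 → FL=S FR=S RL=S RR=S
t=22: phase=(11,15,15,18) vs β=14 → FL=S FR=W RL=W RR=W
t=29: phase=(18,22,22,1) vs β=14 → FL=W FR=W RL=W RR=S
t=33: phase=(22,2,2,5) vs β=14 → FL=W FR=S RL=S RR=S
t=41: phase=(6,10,10,13) vs β=14 → FL=S FR=S RL=S RR=S
t=44: phase=(9,13,13,16) vs β=14 → FL=S FR=S RL=S RR=W


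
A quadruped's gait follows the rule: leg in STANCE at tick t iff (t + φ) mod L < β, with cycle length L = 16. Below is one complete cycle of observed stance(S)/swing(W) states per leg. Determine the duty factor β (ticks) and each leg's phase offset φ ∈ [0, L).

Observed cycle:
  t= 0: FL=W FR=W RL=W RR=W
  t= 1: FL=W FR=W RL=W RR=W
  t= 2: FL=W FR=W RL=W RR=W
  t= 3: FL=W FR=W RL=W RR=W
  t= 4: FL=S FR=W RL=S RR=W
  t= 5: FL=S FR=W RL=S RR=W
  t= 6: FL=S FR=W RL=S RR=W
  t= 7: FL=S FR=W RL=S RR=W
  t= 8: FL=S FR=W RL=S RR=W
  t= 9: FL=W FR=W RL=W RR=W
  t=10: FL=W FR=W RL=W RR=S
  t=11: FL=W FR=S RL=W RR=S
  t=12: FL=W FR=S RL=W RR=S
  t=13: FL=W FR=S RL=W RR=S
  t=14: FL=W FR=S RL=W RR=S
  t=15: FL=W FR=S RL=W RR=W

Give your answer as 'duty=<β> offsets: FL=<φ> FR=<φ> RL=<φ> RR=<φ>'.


duty β = stance ticks per leg = 5
FL: stance ticks = 5; W→S at t=4 → φ=12
FR: stance ticks = 5; W→S at t=11 → φ=5
RL: stance ticks = 5; W→S at t=4 → φ=12
RR: stance ticks = 5; W→S at t=10 → φ=6

duty=5 offsets: FL=12 FR=5 RL=12 RR=6


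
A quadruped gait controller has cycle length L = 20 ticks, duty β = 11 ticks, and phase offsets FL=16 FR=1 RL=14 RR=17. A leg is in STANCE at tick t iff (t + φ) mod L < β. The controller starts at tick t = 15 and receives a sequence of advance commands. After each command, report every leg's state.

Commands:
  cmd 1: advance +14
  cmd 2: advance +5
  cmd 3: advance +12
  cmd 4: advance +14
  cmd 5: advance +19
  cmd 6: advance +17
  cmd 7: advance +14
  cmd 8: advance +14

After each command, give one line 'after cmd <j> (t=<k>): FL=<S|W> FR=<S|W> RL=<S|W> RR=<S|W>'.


start t=15: FL=W FR=W RL=S RR=W
cmd 1: advance +14 → t=29, phase=(5,10,3,6) → FL=S FR=S RL=S RR=S
cmd 2: advance +5 → t=34, phase=(10,15,8,11) → FL=S FR=W RL=S RR=W
cmd 3: advance +12 → t=46, phase=(2,7,0,3) → FL=S FR=S RL=S RR=S
cmd 4: advance +14 → t=60, phase=(16,1,14,17) → FL=W FR=S RL=W RR=W
cmd 5: advance +19 → t=79, phase=(15,0,13,16) → FL=W FR=S RL=W RR=W
cmd 6: advance +17 → t=96, phase=(12,17,10,13) → FL=W FR=W RL=S RR=W
cmd 7: advance +14 → t=110, phase=(6,11,4,7) → FL=S FR=W RL=S RR=S
cmd 8: advance +14 → t=124, phase=(0,5,18,1) → FL=S FR=S RL=W RR=S

after cmd 1 (t=29): FL=S FR=S RL=S RR=S
after cmd 2 (t=34): FL=S FR=W RL=S RR=W
after cmd 3 (t=46): FL=S FR=S RL=S RR=S
after cmd 4 (t=60): FL=W FR=S RL=W RR=W
after cmd 5 (t=79): FL=W FR=S RL=W RR=W
after cmd 6 (t=96): FL=W FR=W RL=S RR=W
after cmd 7 (t=110): FL=S FR=W RL=S RR=S
after cmd 8 (t=124): FL=S FR=S RL=W RR=S


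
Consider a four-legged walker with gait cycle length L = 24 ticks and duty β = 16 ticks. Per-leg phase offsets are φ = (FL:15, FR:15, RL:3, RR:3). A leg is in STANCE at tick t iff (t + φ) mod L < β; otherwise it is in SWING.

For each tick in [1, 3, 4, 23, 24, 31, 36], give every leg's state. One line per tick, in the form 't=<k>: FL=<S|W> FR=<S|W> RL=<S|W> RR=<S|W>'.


t=1: FL=W FR=W RL=S RR=S
t=3: FL=W FR=W RL=S RR=S
t=4: FL=W FR=W RL=S RR=S
t=23: FL=S FR=S RL=S RR=S
t=24: FL=S FR=S RL=S RR=S
t=31: FL=W FR=W RL=S RR=S
t=36: FL=S FR=S RL=S RR=S

t=1: phase=(16,16,4,4) vs β=16 → FL=W FR=W RL=S RR=S
t=3: phase=(18,18,6,6) vs β=16 → FL=W FR=W RL=S RR=S
t=4: phase=(19,19,7,7) vs β=16 → FL=W FR=W RL=S RR=S
t=23: phase=(14,14,2,2) vs β=16 → FL=S FR=S RL=S RR=S
t=24: phase=(15,15,3,3) vs β=16 → FL=S FR=S RL=S RR=S
t=31: phase=(22,22,10,10) vs β=16 → FL=W FR=W RL=S RR=S
t=36: phase=(3,3,15,15) vs β=16 → FL=S FR=S RL=S RR=S


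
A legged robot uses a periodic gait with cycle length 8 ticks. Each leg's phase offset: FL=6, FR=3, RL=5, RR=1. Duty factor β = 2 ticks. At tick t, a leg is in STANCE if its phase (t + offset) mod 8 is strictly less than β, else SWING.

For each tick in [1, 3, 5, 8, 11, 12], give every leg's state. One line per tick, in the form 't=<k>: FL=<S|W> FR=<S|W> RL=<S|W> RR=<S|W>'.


t=1: FL=W FR=W RL=W RR=W
t=3: FL=S FR=W RL=S RR=W
t=5: FL=W FR=S RL=W RR=W
t=8: FL=W FR=W RL=W RR=S
t=11: FL=S FR=W RL=S RR=W
t=12: FL=W FR=W RL=S RR=W

t=1: phase=(7,4,6,2) vs β=2 → FL=W FR=W RL=W RR=W
t=3: phase=(1,6,0,4) vs β=2 → FL=S FR=W RL=S RR=W
t=5: phase=(3,0,2,6) vs β=2 → FL=W FR=S RL=W RR=W
t=8: phase=(6,3,5,1) vs β=2 → FL=W FR=W RL=W RR=S
t=11: phase=(1,6,0,4) vs β=2 → FL=S FR=W RL=S RR=W
t=12: phase=(2,7,1,5) vs β=2 → FL=W FR=W RL=S RR=W


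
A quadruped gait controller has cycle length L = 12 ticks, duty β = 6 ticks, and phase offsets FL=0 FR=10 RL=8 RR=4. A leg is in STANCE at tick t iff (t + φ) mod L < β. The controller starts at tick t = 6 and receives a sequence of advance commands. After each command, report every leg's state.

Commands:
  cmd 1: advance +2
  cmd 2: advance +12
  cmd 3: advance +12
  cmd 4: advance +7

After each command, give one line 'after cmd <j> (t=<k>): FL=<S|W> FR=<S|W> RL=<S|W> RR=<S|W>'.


after cmd 1 (t=8): FL=W FR=W RL=S RR=S
after cmd 2 (t=20): FL=W FR=W RL=S RR=S
after cmd 3 (t=32): FL=W FR=W RL=S RR=S
after cmd 4 (t=39): FL=S FR=S RL=W RR=W

start t=6: FL=W FR=S RL=S RR=W
cmd 1: advance +2 → t=8, phase=(8,6,4,0) → FL=W FR=W RL=S RR=S
cmd 2: advance +12 → t=20, phase=(8,6,4,0) → FL=W FR=W RL=S RR=S
cmd 3: advance +12 → t=32, phase=(8,6,4,0) → FL=W FR=W RL=S RR=S
cmd 4: advance +7 → t=39, phase=(3,1,11,7) → FL=S FR=S RL=W RR=W


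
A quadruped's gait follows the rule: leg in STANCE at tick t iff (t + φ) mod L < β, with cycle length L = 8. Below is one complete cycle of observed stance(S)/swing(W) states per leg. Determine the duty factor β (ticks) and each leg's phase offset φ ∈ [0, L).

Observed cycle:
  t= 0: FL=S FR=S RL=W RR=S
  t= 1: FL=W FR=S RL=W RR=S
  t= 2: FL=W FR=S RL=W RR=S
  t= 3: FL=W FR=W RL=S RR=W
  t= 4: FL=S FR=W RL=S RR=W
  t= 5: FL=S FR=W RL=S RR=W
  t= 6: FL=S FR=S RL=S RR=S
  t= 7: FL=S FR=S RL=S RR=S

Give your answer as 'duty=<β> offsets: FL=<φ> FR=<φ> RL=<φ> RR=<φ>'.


duty=5 offsets: FL=4 FR=2 RL=5 RR=2

duty β = stance ticks per leg = 5
FL: stance ticks = 5; W→S at t=4 → φ=4
FR: stance ticks = 5; W→S at t=6 → φ=2
RL: stance ticks = 5; W→S at t=3 → φ=5
RR: stance ticks = 5; W→S at t=6 → φ=2


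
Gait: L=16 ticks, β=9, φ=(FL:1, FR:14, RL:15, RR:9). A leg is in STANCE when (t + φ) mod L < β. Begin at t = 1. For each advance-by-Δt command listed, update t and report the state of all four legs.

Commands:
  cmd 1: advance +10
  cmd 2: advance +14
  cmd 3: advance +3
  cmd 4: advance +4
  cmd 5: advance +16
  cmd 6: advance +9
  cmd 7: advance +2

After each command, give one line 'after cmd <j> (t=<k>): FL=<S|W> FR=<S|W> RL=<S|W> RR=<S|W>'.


after cmd 1 (t=11): FL=W FR=W RL=W RR=S
after cmd 2 (t=25): FL=W FR=S RL=S RR=S
after cmd 3 (t=28): FL=W FR=W RL=W RR=S
after cmd 4 (t=32): FL=S FR=W RL=W RR=W
after cmd 5 (t=48): FL=S FR=W RL=W RR=W
after cmd 6 (t=57): FL=W FR=S RL=S RR=S
after cmd 7 (t=59): FL=W FR=W RL=W RR=S

start t=1: FL=S FR=W RL=S RR=W
cmd 1: advance +10 → t=11, phase=(12,9,10,4) → FL=W FR=W RL=W RR=S
cmd 2: advance +14 → t=25, phase=(10,7,8,2) → FL=W FR=S RL=S RR=S
cmd 3: advance +3 → t=28, phase=(13,10,11,5) → FL=W FR=W RL=W RR=S
cmd 4: advance +4 → t=32, phase=(1,14,15,9) → FL=S FR=W RL=W RR=W
cmd 5: advance +16 → t=48, phase=(1,14,15,9) → FL=S FR=W RL=W RR=W
cmd 6: advance +9 → t=57, phase=(10,7,8,2) → FL=W FR=S RL=S RR=S
cmd 7: advance +2 → t=59, phase=(12,9,10,4) → FL=W FR=W RL=W RR=S


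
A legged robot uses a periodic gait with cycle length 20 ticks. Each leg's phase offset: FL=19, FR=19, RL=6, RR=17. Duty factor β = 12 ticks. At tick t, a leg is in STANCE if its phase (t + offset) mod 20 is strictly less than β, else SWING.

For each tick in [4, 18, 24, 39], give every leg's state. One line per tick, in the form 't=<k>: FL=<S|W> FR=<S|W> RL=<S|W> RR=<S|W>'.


t=4: FL=S FR=S RL=S RR=S
t=18: FL=W FR=W RL=S RR=W
t=24: FL=S FR=S RL=S RR=S
t=39: FL=W FR=W RL=S RR=W

t=4: phase=(3,3,10,1) vs β=12 → FL=S FR=S RL=S RR=S
t=18: phase=(17,17,4,15) vs β=12 → FL=W FR=W RL=S RR=W
t=24: phase=(3,3,10,1) vs β=12 → FL=S FR=S RL=S RR=S
t=39: phase=(18,18,5,16) vs β=12 → FL=W FR=W RL=S RR=W


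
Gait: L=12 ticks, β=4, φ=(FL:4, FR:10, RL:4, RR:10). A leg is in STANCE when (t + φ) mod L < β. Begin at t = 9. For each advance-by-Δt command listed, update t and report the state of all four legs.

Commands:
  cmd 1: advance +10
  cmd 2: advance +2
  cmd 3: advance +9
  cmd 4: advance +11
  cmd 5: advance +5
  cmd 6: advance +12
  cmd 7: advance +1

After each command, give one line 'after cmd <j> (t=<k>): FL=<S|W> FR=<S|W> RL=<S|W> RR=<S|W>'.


after cmd 1 (t=19): FL=W FR=W RL=W RR=W
after cmd 2 (t=21): FL=S FR=W RL=S RR=W
after cmd 3 (t=30): FL=W FR=W RL=W RR=W
after cmd 4 (t=41): FL=W FR=S RL=W RR=S
after cmd 5 (t=46): FL=S FR=W RL=S RR=W
after cmd 6 (t=58): FL=S FR=W RL=S RR=W
after cmd 7 (t=59): FL=S FR=W RL=S RR=W

start t=9: FL=S FR=W RL=S RR=W
cmd 1: advance +10 → t=19, phase=(11,5,11,5) → FL=W FR=W RL=W RR=W
cmd 2: advance +2 → t=21, phase=(1,7,1,7) → FL=S FR=W RL=S RR=W
cmd 3: advance +9 → t=30, phase=(10,4,10,4) → FL=W FR=W RL=W RR=W
cmd 4: advance +11 → t=41, phase=(9,3,9,3) → FL=W FR=S RL=W RR=S
cmd 5: advance +5 → t=46, phase=(2,8,2,8) → FL=S FR=W RL=S RR=W
cmd 6: advance +12 → t=58, phase=(2,8,2,8) → FL=S FR=W RL=S RR=W
cmd 7: advance +1 → t=59, phase=(3,9,3,9) → FL=S FR=W RL=S RR=W


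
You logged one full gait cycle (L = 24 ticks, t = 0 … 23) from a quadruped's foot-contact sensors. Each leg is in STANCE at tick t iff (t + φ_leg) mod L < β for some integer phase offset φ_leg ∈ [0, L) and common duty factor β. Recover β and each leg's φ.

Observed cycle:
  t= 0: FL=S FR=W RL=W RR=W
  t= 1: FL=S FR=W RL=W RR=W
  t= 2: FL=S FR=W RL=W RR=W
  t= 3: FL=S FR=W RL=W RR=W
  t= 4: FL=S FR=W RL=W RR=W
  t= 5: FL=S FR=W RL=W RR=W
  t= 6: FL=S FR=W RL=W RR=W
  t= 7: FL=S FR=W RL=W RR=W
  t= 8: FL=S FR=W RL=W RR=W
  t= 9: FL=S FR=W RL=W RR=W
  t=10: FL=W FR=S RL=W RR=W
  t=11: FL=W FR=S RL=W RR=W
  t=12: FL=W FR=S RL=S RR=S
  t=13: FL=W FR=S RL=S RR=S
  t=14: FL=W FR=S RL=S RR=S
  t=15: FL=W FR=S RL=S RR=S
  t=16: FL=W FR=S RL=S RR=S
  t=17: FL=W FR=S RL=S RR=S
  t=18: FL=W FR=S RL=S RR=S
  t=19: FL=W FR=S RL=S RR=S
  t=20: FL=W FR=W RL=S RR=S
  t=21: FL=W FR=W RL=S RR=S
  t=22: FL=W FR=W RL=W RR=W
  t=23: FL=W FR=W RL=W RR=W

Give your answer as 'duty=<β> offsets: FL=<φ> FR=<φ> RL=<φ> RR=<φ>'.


duty=10 offsets: FL=0 FR=14 RL=12 RR=12

duty β = stance ticks per leg = 10
FL: stance ticks = 10; W→S at t=0 → φ=0
FR: stance ticks = 10; W→S at t=10 → φ=14
RL: stance ticks = 10; W→S at t=12 → φ=12
RR: stance ticks = 10; W→S at t=12 → φ=12


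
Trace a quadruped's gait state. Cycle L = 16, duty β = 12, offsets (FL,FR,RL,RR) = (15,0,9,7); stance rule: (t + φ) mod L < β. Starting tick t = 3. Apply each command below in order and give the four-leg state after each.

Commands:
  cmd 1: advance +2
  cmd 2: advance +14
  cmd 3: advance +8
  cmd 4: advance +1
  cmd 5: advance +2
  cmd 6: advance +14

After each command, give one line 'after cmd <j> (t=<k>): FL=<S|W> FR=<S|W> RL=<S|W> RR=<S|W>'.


start t=3: FL=S FR=S RL=W RR=S
cmd 1: advance +2 → t=5, phase=(4,5,14,12) → FL=S FR=S RL=W RR=W
cmd 2: advance +14 → t=19, phase=(2,3,12,10) → FL=S FR=S RL=W RR=S
cmd 3: advance +8 → t=27, phase=(10,11,4,2) → FL=S FR=S RL=S RR=S
cmd 4: advance +1 → t=28, phase=(11,12,5,3) → FL=S FR=W RL=S RR=S
cmd 5: advance +2 → t=30, phase=(13,14,7,5) → FL=W FR=W RL=S RR=S
cmd 6: advance +14 → t=44, phase=(11,12,5,3) → FL=S FR=W RL=S RR=S

after cmd 1 (t=5): FL=S FR=S RL=W RR=W
after cmd 2 (t=19): FL=S FR=S RL=W RR=S
after cmd 3 (t=27): FL=S FR=S RL=S RR=S
after cmd 4 (t=28): FL=S FR=W RL=S RR=S
after cmd 5 (t=30): FL=W FR=W RL=S RR=S
after cmd 6 (t=44): FL=S FR=W RL=S RR=S


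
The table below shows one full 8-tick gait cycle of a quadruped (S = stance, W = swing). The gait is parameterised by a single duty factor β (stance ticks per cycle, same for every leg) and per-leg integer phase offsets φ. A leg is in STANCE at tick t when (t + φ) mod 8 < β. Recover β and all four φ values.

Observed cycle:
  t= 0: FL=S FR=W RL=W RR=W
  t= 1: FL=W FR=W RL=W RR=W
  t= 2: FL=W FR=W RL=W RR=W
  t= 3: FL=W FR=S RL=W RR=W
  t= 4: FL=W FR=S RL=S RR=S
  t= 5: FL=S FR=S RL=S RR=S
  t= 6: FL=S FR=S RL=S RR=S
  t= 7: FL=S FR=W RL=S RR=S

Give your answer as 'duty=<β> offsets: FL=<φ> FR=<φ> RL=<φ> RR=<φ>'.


duty=4 offsets: FL=3 FR=5 RL=4 RR=4

duty β = stance ticks per leg = 4
FL: stance ticks = 4; W→S at t=5 → φ=3
FR: stance ticks = 4; W→S at t=3 → φ=5
RL: stance ticks = 4; W→S at t=4 → φ=4
RR: stance ticks = 4; W→S at t=4 → φ=4


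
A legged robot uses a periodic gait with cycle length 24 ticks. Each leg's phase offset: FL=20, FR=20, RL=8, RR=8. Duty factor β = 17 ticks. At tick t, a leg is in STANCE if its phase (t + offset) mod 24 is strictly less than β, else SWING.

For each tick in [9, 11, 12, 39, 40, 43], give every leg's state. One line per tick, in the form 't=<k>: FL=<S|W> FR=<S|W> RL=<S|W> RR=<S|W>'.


t=9: phase=(5,5,17,17) vs β=17 → FL=S FR=S RL=W RR=W
t=11: phase=(7,7,19,19) vs β=17 → FL=S FR=S RL=W RR=W
t=12: phase=(8,8,20,20) vs β=17 → FL=S FR=S RL=W RR=W
t=39: phase=(11,11,23,23) vs β=17 → FL=S FR=S RL=W RR=W
t=40: phase=(12,12,0,0) vs β=17 → FL=S FR=S RL=S RR=S
t=43: phase=(15,15,3,3) vs β=17 → FL=S FR=S RL=S RR=S

t=9: FL=S FR=S RL=W RR=W
t=11: FL=S FR=S RL=W RR=W
t=12: FL=S FR=S RL=W RR=W
t=39: FL=S FR=S RL=W RR=W
t=40: FL=S FR=S RL=S RR=S
t=43: FL=S FR=S RL=S RR=S


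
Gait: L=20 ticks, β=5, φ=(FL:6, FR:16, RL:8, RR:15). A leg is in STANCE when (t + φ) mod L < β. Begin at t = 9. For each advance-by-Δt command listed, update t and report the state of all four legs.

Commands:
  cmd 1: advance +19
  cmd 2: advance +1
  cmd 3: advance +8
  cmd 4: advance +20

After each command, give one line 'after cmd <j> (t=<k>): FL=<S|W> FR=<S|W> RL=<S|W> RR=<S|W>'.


after cmd 1 (t=28): FL=W FR=S RL=W RR=S
after cmd 2 (t=29): FL=W FR=W RL=W RR=S
after cmd 3 (t=37): FL=S FR=W RL=W RR=W
after cmd 4 (t=57): FL=S FR=W RL=W RR=W

start t=9: FL=W FR=W RL=W RR=S
cmd 1: advance +19 → t=28, phase=(14,4,16,3) → FL=W FR=S RL=W RR=S
cmd 2: advance +1 → t=29, phase=(15,5,17,4) → FL=W FR=W RL=W RR=S
cmd 3: advance +8 → t=37, phase=(3,13,5,12) → FL=S FR=W RL=W RR=W
cmd 4: advance +20 → t=57, phase=(3,13,5,12) → FL=S FR=W RL=W RR=W


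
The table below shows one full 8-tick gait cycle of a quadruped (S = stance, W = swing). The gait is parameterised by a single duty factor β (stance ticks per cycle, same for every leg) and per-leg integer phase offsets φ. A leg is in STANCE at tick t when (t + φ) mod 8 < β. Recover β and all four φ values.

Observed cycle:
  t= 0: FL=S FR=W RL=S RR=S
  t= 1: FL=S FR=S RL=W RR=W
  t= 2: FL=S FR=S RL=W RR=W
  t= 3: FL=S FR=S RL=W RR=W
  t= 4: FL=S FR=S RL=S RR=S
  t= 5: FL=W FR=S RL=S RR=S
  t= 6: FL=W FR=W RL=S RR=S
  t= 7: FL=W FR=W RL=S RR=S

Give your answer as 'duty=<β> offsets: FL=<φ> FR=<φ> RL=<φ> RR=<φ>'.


duty=5 offsets: FL=0 FR=7 RL=4 RR=4

duty β = stance ticks per leg = 5
FL: stance ticks = 5; W→S at t=0 → φ=0
FR: stance ticks = 5; W→S at t=1 → φ=7
RL: stance ticks = 5; W→S at t=4 → φ=4
RR: stance ticks = 5; W→S at t=4 → φ=4


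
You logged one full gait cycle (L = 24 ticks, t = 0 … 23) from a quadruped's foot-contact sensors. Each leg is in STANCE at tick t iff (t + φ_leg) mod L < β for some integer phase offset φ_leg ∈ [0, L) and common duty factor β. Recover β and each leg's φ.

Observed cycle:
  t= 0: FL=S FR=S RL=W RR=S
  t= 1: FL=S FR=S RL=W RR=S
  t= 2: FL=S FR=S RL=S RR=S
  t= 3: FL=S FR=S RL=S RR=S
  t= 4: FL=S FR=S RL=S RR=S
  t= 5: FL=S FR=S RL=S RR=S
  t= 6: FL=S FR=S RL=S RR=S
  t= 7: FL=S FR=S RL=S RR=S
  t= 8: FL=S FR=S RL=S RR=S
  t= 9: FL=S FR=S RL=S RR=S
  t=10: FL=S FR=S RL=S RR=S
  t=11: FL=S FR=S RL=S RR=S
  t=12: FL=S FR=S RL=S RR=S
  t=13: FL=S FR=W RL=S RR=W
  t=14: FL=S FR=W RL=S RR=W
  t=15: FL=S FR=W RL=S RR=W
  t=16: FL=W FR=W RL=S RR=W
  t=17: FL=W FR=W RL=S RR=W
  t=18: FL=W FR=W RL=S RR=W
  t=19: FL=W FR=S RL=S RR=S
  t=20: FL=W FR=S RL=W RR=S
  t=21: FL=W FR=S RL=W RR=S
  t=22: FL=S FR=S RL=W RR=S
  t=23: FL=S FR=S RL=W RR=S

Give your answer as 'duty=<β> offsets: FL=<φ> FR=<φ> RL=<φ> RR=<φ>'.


duty β = stance ticks per leg = 18
FL: stance ticks = 18; W→S at t=22 → φ=2
FR: stance ticks = 18; W→S at t=19 → φ=5
RL: stance ticks = 18; W→S at t=2 → φ=22
RR: stance ticks = 18; W→S at t=19 → φ=5

duty=18 offsets: FL=2 FR=5 RL=22 RR=5


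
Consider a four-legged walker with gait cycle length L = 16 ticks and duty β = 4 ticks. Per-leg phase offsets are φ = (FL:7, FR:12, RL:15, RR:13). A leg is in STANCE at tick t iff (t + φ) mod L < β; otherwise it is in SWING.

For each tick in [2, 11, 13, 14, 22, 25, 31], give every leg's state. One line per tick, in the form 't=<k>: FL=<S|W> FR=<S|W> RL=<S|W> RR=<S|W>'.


t=2: phase=(9,14,1,15) vs β=4 → FL=W FR=W RL=S RR=W
t=11: phase=(2,7,10,8) vs β=4 → FL=S FR=W RL=W RR=W
t=13: phase=(4,9,12,10) vs β=4 → FL=W FR=W RL=W RR=W
t=14: phase=(5,10,13,11) vs β=4 → FL=W FR=W RL=W RR=W
t=22: phase=(13,2,5,3) vs β=4 → FL=W FR=S RL=W RR=S
t=25: phase=(0,5,8,6) vs β=4 → FL=S FR=W RL=W RR=W
t=31: phase=(6,11,14,12) vs β=4 → FL=W FR=W RL=W RR=W

t=2: FL=W FR=W RL=S RR=W
t=11: FL=S FR=W RL=W RR=W
t=13: FL=W FR=W RL=W RR=W
t=14: FL=W FR=W RL=W RR=W
t=22: FL=W FR=S RL=W RR=S
t=25: FL=S FR=W RL=W RR=W
t=31: FL=W FR=W RL=W RR=W


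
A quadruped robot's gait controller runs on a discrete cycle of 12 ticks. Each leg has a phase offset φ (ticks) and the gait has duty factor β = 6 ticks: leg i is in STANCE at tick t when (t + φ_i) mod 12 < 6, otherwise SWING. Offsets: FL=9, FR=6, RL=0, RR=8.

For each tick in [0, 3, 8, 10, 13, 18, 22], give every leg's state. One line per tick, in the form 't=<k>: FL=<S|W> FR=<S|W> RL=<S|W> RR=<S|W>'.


t=0: FL=W FR=W RL=S RR=W
t=3: FL=S FR=W RL=S RR=W
t=8: FL=S FR=S RL=W RR=S
t=10: FL=W FR=S RL=W RR=W
t=13: FL=W FR=W RL=S RR=W
t=18: FL=S FR=S RL=W RR=S
t=22: FL=W FR=S RL=W RR=W

t=0: phase=(9,6,0,8) vs β=6 → FL=W FR=W RL=S RR=W
t=3: phase=(0,9,3,11) vs β=6 → FL=S FR=W RL=S RR=W
t=8: phase=(5,2,8,4) vs β=6 → FL=S FR=S RL=W RR=S
t=10: phase=(7,4,10,6) vs β=6 → FL=W FR=S RL=W RR=W
t=13: phase=(10,7,1,9) vs β=6 → FL=W FR=W RL=S RR=W
t=18: phase=(3,0,6,2) vs β=6 → FL=S FR=S RL=W RR=S
t=22: phase=(7,4,10,6) vs β=6 → FL=W FR=S RL=W RR=W


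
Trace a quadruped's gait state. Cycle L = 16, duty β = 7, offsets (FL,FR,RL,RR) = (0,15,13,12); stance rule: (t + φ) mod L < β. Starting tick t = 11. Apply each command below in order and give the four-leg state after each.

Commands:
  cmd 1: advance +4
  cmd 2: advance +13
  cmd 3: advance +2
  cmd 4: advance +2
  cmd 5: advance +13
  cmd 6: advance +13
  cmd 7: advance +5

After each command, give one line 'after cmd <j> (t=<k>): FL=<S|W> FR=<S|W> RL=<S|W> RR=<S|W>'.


after cmd 1 (t=15): FL=W FR=W RL=W RR=W
after cmd 2 (t=28): FL=W FR=W RL=W RR=W
after cmd 3 (t=30): FL=W FR=W RL=W RR=W
after cmd 4 (t=32): FL=S FR=W RL=W RR=W
after cmd 5 (t=45): FL=W FR=W RL=W RR=W
after cmd 6 (t=58): FL=W FR=W RL=W RR=S
after cmd 7 (t=63): FL=W FR=W RL=W RR=W

start t=11: FL=W FR=W RL=W RR=W
cmd 1: advance +4 → t=15, phase=(15,14,12,11) → FL=W FR=W RL=W RR=W
cmd 2: advance +13 → t=28, phase=(12,11,9,8) → FL=W FR=W RL=W RR=W
cmd 3: advance +2 → t=30, phase=(14,13,11,10) → FL=W FR=W RL=W RR=W
cmd 4: advance +2 → t=32, phase=(0,15,13,12) → FL=S FR=W RL=W RR=W
cmd 5: advance +13 → t=45, phase=(13,12,10,9) → FL=W FR=W RL=W RR=W
cmd 6: advance +13 → t=58, phase=(10,9,7,6) → FL=W FR=W RL=W RR=S
cmd 7: advance +5 → t=63, phase=(15,14,12,11) → FL=W FR=W RL=W RR=W


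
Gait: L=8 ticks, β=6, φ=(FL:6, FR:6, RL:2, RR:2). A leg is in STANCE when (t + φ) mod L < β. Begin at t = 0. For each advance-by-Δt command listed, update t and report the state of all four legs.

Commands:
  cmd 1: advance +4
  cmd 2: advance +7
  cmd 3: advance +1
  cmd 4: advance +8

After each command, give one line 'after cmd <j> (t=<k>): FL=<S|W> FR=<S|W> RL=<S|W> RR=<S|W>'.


start t=0: FL=W FR=W RL=S RR=S
cmd 1: advance +4 → t=4, phase=(2,2,6,6) → FL=S FR=S RL=W RR=W
cmd 2: advance +7 → t=11, phase=(1,1,5,5) → FL=S FR=S RL=S RR=S
cmd 3: advance +1 → t=12, phase=(2,2,6,6) → FL=S FR=S RL=W RR=W
cmd 4: advance +8 → t=20, phase=(2,2,6,6) → FL=S FR=S RL=W RR=W

after cmd 1 (t=4): FL=S FR=S RL=W RR=W
after cmd 2 (t=11): FL=S FR=S RL=S RR=S
after cmd 3 (t=12): FL=S FR=S RL=W RR=W
after cmd 4 (t=20): FL=S FR=S RL=W RR=W


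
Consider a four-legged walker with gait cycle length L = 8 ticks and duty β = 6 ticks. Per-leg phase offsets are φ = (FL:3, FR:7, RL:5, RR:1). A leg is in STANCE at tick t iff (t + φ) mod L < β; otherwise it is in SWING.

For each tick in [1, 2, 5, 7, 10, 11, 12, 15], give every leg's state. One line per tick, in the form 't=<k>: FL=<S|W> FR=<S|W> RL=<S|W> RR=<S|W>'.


t=1: FL=S FR=S RL=W RR=S
t=2: FL=S FR=S RL=W RR=S
t=5: FL=S FR=S RL=S RR=W
t=7: FL=S FR=W RL=S RR=S
t=10: FL=S FR=S RL=W RR=S
t=11: FL=W FR=S RL=S RR=S
t=12: FL=W FR=S RL=S RR=S
t=15: FL=S FR=W RL=S RR=S

t=1: phase=(4,0,6,2) vs β=6 → FL=S FR=S RL=W RR=S
t=2: phase=(5,1,7,3) vs β=6 → FL=S FR=S RL=W RR=S
t=5: phase=(0,4,2,6) vs β=6 → FL=S FR=S RL=S RR=W
t=7: phase=(2,6,4,0) vs β=6 → FL=S FR=W RL=S RR=S
t=10: phase=(5,1,7,3) vs β=6 → FL=S FR=S RL=W RR=S
t=11: phase=(6,2,0,4) vs β=6 → FL=W FR=S RL=S RR=S
t=12: phase=(7,3,1,5) vs β=6 → FL=W FR=S RL=S RR=S
t=15: phase=(2,6,4,0) vs β=6 → FL=S FR=W RL=S RR=S


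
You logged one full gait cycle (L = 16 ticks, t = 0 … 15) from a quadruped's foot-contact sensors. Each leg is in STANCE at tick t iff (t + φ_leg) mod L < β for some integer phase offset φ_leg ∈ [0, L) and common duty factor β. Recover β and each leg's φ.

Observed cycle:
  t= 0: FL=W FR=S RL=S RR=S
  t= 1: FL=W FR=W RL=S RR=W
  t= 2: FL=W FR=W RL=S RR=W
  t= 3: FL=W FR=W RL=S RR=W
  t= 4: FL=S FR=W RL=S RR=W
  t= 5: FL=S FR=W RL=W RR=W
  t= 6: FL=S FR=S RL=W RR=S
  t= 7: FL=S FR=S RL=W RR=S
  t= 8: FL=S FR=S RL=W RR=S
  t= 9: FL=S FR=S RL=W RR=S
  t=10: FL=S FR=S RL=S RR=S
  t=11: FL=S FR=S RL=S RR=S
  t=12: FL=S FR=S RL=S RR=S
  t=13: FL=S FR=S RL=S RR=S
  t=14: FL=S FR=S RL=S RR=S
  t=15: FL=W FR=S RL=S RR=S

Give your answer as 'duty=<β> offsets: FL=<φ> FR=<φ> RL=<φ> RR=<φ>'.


duty=11 offsets: FL=12 FR=10 RL=6 RR=10

duty β = stance ticks per leg = 11
FL: stance ticks = 11; W→S at t=4 → φ=12
FR: stance ticks = 11; W→S at t=6 → φ=10
RL: stance ticks = 11; W→S at t=10 → φ=6
RR: stance ticks = 11; W→S at t=6 → φ=10


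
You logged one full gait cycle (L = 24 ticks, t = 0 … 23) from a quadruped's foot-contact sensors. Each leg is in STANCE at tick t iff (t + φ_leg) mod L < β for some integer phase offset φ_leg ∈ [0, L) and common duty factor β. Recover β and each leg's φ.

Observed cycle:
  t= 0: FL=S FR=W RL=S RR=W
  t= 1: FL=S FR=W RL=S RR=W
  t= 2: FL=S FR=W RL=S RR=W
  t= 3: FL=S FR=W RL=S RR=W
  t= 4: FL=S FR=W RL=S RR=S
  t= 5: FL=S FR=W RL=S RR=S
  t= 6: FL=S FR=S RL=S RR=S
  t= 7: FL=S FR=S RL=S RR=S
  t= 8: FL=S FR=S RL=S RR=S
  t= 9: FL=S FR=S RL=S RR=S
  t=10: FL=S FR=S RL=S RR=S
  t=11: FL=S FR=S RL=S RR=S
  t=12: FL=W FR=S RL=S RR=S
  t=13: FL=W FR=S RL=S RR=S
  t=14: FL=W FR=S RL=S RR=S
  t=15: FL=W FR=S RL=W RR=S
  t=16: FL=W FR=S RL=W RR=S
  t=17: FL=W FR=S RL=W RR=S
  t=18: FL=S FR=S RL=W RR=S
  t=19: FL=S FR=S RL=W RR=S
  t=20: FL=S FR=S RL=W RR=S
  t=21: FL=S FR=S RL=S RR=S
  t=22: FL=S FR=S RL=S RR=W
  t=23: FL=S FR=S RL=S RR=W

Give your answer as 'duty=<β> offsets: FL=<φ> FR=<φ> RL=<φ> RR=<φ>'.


duty=18 offsets: FL=6 FR=18 RL=3 RR=20

duty β = stance ticks per leg = 18
FL: stance ticks = 18; W→S at t=18 → φ=6
FR: stance ticks = 18; W→S at t=6 → φ=18
RL: stance ticks = 18; W→S at t=21 → φ=3
RR: stance ticks = 18; W→S at t=4 → φ=20


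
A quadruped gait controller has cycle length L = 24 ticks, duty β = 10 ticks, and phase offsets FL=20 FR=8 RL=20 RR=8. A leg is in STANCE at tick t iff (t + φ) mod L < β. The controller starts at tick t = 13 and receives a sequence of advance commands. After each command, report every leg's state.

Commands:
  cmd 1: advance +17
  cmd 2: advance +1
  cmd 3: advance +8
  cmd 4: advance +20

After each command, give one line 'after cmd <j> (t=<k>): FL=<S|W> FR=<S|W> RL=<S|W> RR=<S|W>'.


after cmd 1 (t=30): FL=S FR=W RL=S RR=W
after cmd 2 (t=31): FL=S FR=W RL=S RR=W
after cmd 3 (t=39): FL=W FR=W RL=W RR=W
after cmd 4 (t=59): FL=S FR=W RL=S RR=W

start t=13: FL=S FR=W RL=S RR=W
cmd 1: advance +17 → t=30, phase=(2,14,2,14) → FL=S FR=W RL=S RR=W
cmd 2: advance +1 → t=31, phase=(3,15,3,15) → FL=S FR=W RL=S RR=W
cmd 3: advance +8 → t=39, phase=(11,23,11,23) → FL=W FR=W RL=W RR=W
cmd 4: advance +20 → t=59, phase=(7,19,7,19) → FL=S FR=W RL=S RR=W
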